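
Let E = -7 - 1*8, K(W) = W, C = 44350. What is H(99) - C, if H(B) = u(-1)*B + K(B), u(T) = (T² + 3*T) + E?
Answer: -45934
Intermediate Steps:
E = -15 (E = -7 - 8 = -15)
u(T) = -15 + T² + 3*T (u(T) = (T² + 3*T) - 15 = -15 + T² + 3*T)
H(B) = -16*B (H(B) = (-15 + (-1)² + 3*(-1))*B + B = (-15 + 1 - 3)*B + B = -17*B + B = -16*B)
H(99) - C = -16*99 - 1*44350 = -1584 - 44350 = -45934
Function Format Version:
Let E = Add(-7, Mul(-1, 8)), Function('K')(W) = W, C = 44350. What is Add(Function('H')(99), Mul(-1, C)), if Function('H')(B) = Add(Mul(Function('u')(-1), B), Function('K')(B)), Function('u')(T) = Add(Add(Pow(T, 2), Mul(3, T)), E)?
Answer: -45934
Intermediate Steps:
E = -15 (E = Add(-7, -8) = -15)
Function('u')(T) = Add(-15, Pow(T, 2), Mul(3, T)) (Function('u')(T) = Add(Add(Pow(T, 2), Mul(3, T)), -15) = Add(-15, Pow(T, 2), Mul(3, T)))
Function('H')(B) = Mul(-16, B) (Function('H')(B) = Add(Mul(Add(-15, Pow(-1, 2), Mul(3, -1)), B), B) = Add(Mul(Add(-15, 1, -3), B), B) = Add(Mul(-17, B), B) = Mul(-16, B))
Add(Function('H')(99), Mul(-1, C)) = Add(Mul(-16, 99), Mul(-1, 44350)) = Add(-1584, -44350) = -45934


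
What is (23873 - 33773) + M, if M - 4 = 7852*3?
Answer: 13660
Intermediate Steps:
M = 23560 (M = 4 + 7852*3 = 4 + 23556 = 23560)
(23873 - 33773) + M = (23873 - 33773) + 23560 = -9900 + 23560 = 13660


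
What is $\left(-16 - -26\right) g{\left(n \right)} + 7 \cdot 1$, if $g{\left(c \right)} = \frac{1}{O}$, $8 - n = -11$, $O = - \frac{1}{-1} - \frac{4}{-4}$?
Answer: $12$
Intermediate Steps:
$O = 2$ ($O = \left(-1\right) \left(-1\right) - -1 = 1 + 1 = 2$)
$n = 19$ ($n = 8 - -11 = 8 + 11 = 19$)
$g{\left(c \right)} = \frac{1}{2}$
$\left(-16 - -26\right) g{\left(n \right)} + 7 \cdot 1 = \left(-16 - -26\right) \frac{1}{2} + 7 \cdot 1 = \left(-16 + 26\right) \frac{1}{2} + 7 = 10 \cdot \frac{1}{2} + 7 = 5 + 7 = 12$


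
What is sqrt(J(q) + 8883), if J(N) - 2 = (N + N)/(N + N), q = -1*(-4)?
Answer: sqrt(8886) ≈ 94.266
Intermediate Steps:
q = 4
J(N) = 3 (J(N) = 2 + (N + N)/(N + N) = 2 + (2*N)/((2*N)) = 2 + (2*N)*(1/(2*N)) = 2 + 1 = 3)
sqrt(J(q) + 8883) = sqrt(3 + 8883) = sqrt(8886)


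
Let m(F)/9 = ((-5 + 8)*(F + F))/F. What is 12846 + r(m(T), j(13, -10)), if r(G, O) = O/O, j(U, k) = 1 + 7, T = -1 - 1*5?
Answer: 12847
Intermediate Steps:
T = -6 (T = -1 - 5 = -6)
j(U, k) = 8
m(F) = 54 (m(F) = 9*(((-5 + 8)*(F + F))/F) = 9*((3*(2*F))/F) = 9*((6*F)/F) = 9*6 = 54)
r(G, O) = 1
12846 + r(m(T), j(13, -10)) = 12846 + 1 = 12847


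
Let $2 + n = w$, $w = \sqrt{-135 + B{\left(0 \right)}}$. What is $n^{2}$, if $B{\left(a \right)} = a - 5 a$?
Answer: $\left(2 - 3 i \sqrt{15}\right)^{2} \approx -131.0 - 46.476 i$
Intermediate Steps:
$B{\left(a \right)} = - 4 a$
$w = 3 i \sqrt{15}$ ($w = \sqrt{-135 - 0} = \sqrt{-135 + 0} = \sqrt{-135} = 3 i \sqrt{15} \approx 11.619 i$)
$n = -2 + 3 i \sqrt{15} \approx -2.0 + 11.619 i$
$n^{2} = \left(-2 + 3 i \sqrt{15}\right)^{2}$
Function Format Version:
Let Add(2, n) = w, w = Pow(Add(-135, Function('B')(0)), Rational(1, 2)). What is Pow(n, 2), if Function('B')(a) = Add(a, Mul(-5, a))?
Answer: Pow(Add(2, Mul(-3, I, Pow(15, Rational(1, 2)))), 2) ≈ Add(-131.00, Mul(-46.476, I))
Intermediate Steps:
Function('B')(a) = Mul(-4, a)
w = Mul(3, I, Pow(15, Rational(1, 2))) (w = Pow(Add(-135, Mul(-4, 0)), Rational(1, 2)) = Pow(Add(-135, 0), Rational(1, 2)) = Pow(-135, Rational(1, 2)) = Mul(3, I, Pow(15, Rational(1, 2))) ≈ Mul(11.619, I))
n = Add(-2, Mul(3, I, Pow(15, Rational(1, 2)))) ≈ Add(-2.0000, Mul(11.619, I))
Pow(n, 2) = Pow(Add(-2, Mul(3, I, Pow(15, Rational(1, 2)))), 2)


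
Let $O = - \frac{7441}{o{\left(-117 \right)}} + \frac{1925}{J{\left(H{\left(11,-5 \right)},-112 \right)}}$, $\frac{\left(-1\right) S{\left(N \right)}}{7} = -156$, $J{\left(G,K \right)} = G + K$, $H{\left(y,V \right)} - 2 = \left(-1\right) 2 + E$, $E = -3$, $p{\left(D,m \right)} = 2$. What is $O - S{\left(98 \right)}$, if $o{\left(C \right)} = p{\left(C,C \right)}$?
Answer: $- \frac{222145}{46} \approx -4829.2$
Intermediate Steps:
$H{\left(y,V \right)} = -3$ ($H{\left(y,V \right)} = 2 - 5 = -3$)
$o{\left(C \right)} = 2$
$S{\left(N \right)} = 1092$ ($S{\left(N \right)} = \left(-7\right) \left(-156\right) = 1092$)
$O = - \frac{171913}{46}$ ($O = - \frac{7441}{2} + \frac{1925}{-3 - 112} = \left(-7441\right) \frac{1}{2} + \frac{1925}{-115} = - \frac{7441}{2} + 1925 \left(- \frac{1}{115}\right) = - \frac{7441}{2} - \frac{385}{23} = - \frac{171913}{46} \approx -3737.2$)
$O - S{\left(98 \right)} = - \frac{171913}{46} - 1092 = - \frac{222145}{46}$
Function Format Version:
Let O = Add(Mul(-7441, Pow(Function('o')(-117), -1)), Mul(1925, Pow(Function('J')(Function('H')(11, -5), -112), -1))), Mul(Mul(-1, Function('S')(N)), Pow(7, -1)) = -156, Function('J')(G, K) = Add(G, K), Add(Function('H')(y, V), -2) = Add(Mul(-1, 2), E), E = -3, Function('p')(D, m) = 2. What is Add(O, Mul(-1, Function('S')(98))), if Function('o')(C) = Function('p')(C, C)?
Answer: Rational(-222145, 46) ≈ -4829.2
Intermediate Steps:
Function('H')(y, V) = -3 (Function('H')(y, V) = Add(2, Add(Mul(-1, 2), -3)) = Add(2, Add(-2, -3)) = Add(2, -5) = -3)
Function('o')(C) = 2
Function('S')(N) = 1092 (Function('S')(N) = Mul(-7, -156) = 1092)
O = Rational(-171913, 46) (O = Add(Mul(-7441, Pow(2, -1)), Mul(1925, Pow(Add(-3, -112), -1))) = Add(Mul(-7441, Rational(1, 2)), Mul(1925, Pow(-115, -1))) = Add(Rational(-7441, 2), Mul(1925, Rational(-1, 115))) = Add(Rational(-7441, 2), Rational(-385, 23)) = Rational(-171913, 46) ≈ -3737.2)
Add(O, Mul(-1, Function('S')(98))) = Add(Rational(-171913, 46), Mul(-1, 1092)) = Add(Rational(-171913, 46), -1092) = Rational(-222145, 46)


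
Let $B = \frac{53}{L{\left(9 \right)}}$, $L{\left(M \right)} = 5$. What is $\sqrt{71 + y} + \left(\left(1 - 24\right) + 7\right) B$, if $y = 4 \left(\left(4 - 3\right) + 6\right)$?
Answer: $- \frac{848}{5} + 3 \sqrt{11} \approx -159.65$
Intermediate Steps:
$B = \frac{53}{5} \approx 10.6$
$y = 28$ ($y = 4 \left(1 + 6\right) = 4 \cdot 7 = 28$)
$\sqrt{71 + y} + \left(\left(1 - 24\right) + 7\right) B = \sqrt{71 + 28} + \left(\left(1 - 24\right) + 7\right) \frac{53}{5} = \sqrt{99} + \left(-23 + 7\right) \frac{53}{5} = 3 \sqrt{11} - \frac{848}{5} = - \frac{848}{5} + 3 \sqrt{11}$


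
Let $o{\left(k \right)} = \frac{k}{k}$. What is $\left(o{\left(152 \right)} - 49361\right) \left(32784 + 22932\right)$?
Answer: $-2750141760$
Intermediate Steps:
$o{\left(k \right)} = 1$
$\left(o{\left(152 \right)} - 49361\right) \left(32784 + 22932\right) = \left(1 - 49361\right) \left(32784 + 22932\right) = \left(-49360\right) 55716 = -2750141760$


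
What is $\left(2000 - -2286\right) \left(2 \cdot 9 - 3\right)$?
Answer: $64290$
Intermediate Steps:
$\left(2000 - -2286\right) \left(2 \cdot 9 - 3\right) = \left(2000 + 2286\right) \left(18 - 3\right) = 4286 \cdot 15 = 64290$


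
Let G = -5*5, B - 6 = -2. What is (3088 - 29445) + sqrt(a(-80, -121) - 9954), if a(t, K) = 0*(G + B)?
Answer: -26357 + 3*I*sqrt(1106) ≈ -26357.0 + 99.77*I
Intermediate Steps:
B = 4 (B = 6 - 2 = 4)
G = -25
a(t, K) = 0 (a(t, K) = 0*(-25 + 4) = 0*(-21) = 0)
(3088 - 29445) + sqrt(a(-80, -121) - 9954) = (3088 - 29445) + sqrt(0 - 9954) = -26357 + sqrt(-9954) = -26357 + 3*I*sqrt(1106)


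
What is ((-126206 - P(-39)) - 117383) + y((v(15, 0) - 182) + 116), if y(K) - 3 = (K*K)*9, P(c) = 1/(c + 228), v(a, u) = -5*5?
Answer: -31951774/189 ≈ -1.6906e+5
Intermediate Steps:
v(a, u) = -25
P(c) = 1/(228 + c)
y(K) = 3 + 9*K² (y(K) = 3 + (K*K)*9 = 3 + K²*9 = 3 + 9*K²)
((-126206 - P(-39)) - 117383) + y((v(15, 0) - 182) + 116) = ((-126206 - 1/(228 - 39)) - 117383) + (3 + 9*((-25 - 182) + 116)²) = ((-126206 - 1/189) - 117383) + (3 + 9*(-207 + 116)²) = ((-126206 - 1*1/189) - 117383) + (3 + 9*(-91)²) = ((-126206 - 1/189) - 117383) + (3 + 9*8281) = (-23852935/189 - 117383) + (3 + 74529) = -46038322/189 + 74532 = -31951774/189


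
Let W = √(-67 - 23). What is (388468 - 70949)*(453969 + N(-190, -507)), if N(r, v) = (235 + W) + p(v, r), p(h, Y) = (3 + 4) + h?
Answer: 144059640376 + 952557*I*√10 ≈ 1.4406e+11 + 3.0122e+6*I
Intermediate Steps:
p(h, Y) = 7 + h
W = 3*I*√10 (W = √(-90) = 3*I*√10 ≈ 9.4868*I)
N(r, v) = 242 + v + 3*I*√10 (N(r, v) = (235 + 3*I*√10) + (7 + v) = 242 + v + 3*I*√10)
(388468 - 70949)*(453969 + N(-190, -507)) = (388468 - 70949)*(453969 + (242 - 507 + 3*I*√10)) = 317519*(453969 + (-265 + 3*I*√10)) = 317519*(453704 + 3*I*√10) = 144059640376 + 952557*I*√10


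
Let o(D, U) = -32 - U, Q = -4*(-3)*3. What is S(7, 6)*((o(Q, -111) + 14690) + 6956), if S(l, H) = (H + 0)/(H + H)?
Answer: 21725/2 ≈ 10863.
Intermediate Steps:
Q = 36 (Q = 12*3 = 36)
S(l, H) = ½ (S(l, H) = H/((2*H)) = H*(1/(2*H)) = ½)
S(7, 6)*((o(Q, -111) + 14690) + 6956) = (((-32 - 1*(-111)) + 14690) + 6956)/2 = (((-32 + 111) + 14690) + 6956)/2 = ((79 + 14690) + 6956)/2 = (14769 + 6956)/2 = (½)*21725 = 21725/2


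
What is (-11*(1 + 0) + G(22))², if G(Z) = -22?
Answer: 1089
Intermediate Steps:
(-11*(1 + 0) + G(22))² = (-11*(1 + 0) - 22)² = (-11*1 - 22)² = (-11 - 22)² = (-33)² = 1089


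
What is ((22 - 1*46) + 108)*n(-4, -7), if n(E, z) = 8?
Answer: 672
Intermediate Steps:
((22 - 1*46) + 108)*n(-4, -7) = ((22 - 1*46) + 108)*8 = ((22 - 46) + 108)*8 = (-24 + 108)*8 = 84*8 = 672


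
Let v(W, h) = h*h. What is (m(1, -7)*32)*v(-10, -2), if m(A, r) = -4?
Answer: -512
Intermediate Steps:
v(W, h) = h²
(m(1, -7)*32)*v(-10, -2) = -4*32*(-2)² = -128*4 = -512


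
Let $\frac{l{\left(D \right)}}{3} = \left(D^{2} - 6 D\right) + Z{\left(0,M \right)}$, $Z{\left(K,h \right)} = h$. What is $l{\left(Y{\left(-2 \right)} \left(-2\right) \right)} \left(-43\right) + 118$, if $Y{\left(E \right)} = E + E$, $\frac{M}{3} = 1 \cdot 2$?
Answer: $-2720$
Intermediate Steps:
$M = 6$ ($M = 3 \cdot 1 \cdot 2 = 3 \cdot 2 = 6$)
$Y{\left(E \right)} = 2 E$
$l{\left(D \right)} = 18 - 18 D + 3 D^{2}$ ($l{\left(D \right)} = 3 \left(\left(D^{2} - 6 D\right) + 6\right) = 3 \left(6 + D^{2} - 6 D\right) = 18 - 18 D + 3 D^{2}$)
$l{\left(Y{\left(-2 \right)} \left(-2\right) \right)} \left(-43\right) + 118 = \left(18 - 18 \cdot 2 \left(-2\right) \left(-2\right) + 3 \left(2 \left(-2\right) \left(-2\right)\right)^{2}\right) \left(-43\right) + 118 = \left(18 - 18 \left(\left(-4\right) \left(-2\right)\right) + 3 \left(\left(-4\right) \left(-2\right)\right)^{2}\right) \left(-43\right) + 118 = \left(18 - 144 + 3 \cdot 8^{2}\right) \left(-43\right) + 118 = \left(18 - 144 + 3 \cdot 64\right) \left(-43\right) + 118 = \left(18 - 144 + 192\right) \left(-43\right) + 118 = 66 \left(-43\right) + 118 = -2838 + 118 = -2720$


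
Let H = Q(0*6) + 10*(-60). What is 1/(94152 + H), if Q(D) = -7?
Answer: 1/93545 ≈ 1.0690e-5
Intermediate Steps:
H = -607 (H = -7 + 10*(-60) = -7 - 600 = -607)
1/(94152 + H) = 1/(94152 - 607) = 1/93545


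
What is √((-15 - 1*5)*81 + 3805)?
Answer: √2185 ≈ 46.744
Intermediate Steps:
√((-15 - 1*5)*81 + 3805) = √((-15 - 5)*81 + 3805) = √(-20*81 + 3805) = √(-1620 + 3805) = √2185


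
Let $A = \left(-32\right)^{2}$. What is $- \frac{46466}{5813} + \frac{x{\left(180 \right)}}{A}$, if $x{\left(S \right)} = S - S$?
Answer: $- \frac{46466}{5813} \approx -7.9935$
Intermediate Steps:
$x{\left(S \right)} = 0$
$A = 1024$
$- \frac{46466}{5813} + \frac{x{\left(180 \right)}}{A} = - \frac{46466}{5813} + \frac{0}{1024} = \left(-46466\right) \frac{1}{5813} + 0 \cdot \frac{1}{1024} = - \frac{46466}{5813} + 0 = - \frac{46466}{5813}$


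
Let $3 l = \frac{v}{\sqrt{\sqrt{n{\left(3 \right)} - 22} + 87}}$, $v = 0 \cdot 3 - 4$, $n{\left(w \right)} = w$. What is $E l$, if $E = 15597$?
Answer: $- \frac{20796}{\sqrt{87 + i \sqrt{19}}} \approx -2227.5 + 55.766 i$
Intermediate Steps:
$v = -4$ ($v = 0 - 4 = -4$)
$l = - \frac{4}{3 \sqrt{87 + i \sqrt{19}}}$ ($l = \frac{\left(-4\right) \frac{1}{\sqrt{\sqrt{3 - 22} + 87}}}{3} = \frac{\left(-4\right) \frac{1}{\sqrt{\sqrt{-19} + 87}}}{3} = \frac{\left(-4\right) \frac{1}{\sqrt{i \sqrt{19} + 87}}}{3} = \frac{\left(-4\right) \frac{1}{\sqrt{87 + i \sqrt{19}}}}{3} = - \frac{4}{3 \sqrt{87 + i \sqrt{19}}} \approx -0.14281 + 0.0035754 i$)
$E l = 15597 \left(- \frac{4}{3 \sqrt{87 + i \sqrt{19}}}\right) = - \frac{20796}{\sqrt{87 + i \sqrt{19}}}$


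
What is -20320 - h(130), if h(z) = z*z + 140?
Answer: -37360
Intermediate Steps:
h(z) = 140 + z² (h(z) = z² + 140 = 140 + z²)
-20320 - h(130) = -20320 - (140 + 130²) = -20320 - (140 + 16900) = -20320 - 1*17040 = -20320 - 17040 = -37360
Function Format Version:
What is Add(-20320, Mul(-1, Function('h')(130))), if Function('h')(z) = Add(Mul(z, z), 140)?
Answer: -37360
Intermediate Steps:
Function('h')(z) = Add(140, Pow(z, 2)) (Function('h')(z) = Add(Pow(z, 2), 140) = Add(140, Pow(z, 2)))
Add(-20320, Mul(-1, Function('h')(130))) = Add(-20320, Mul(-1, Add(140, Pow(130, 2)))) = Add(-20320, Mul(-1, Add(140, 16900))) = Add(-20320, Mul(-1, 17040)) = Add(-20320, -17040) = -37360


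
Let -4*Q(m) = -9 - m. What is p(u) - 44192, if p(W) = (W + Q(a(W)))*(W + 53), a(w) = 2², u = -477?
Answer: 156678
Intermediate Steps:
a(w) = 4
Q(m) = 9/4 + m/4 (Q(m) = -(-9 - m)/4 = 9/4 + m/4)
p(W) = (53 + W)*(13/4 + W) (p(W) = (W + (9/4 + (¼)*4))*(W + 53) = (W + (9/4 + 1))*(53 + W) = (W + 13/4)*(53 + W) = (13/4 + W)*(53 + W) = (53 + W)*(13/4 + W))
p(u) - 44192 = (689/4 + (-477)² + (225/4)*(-477)) - 44192 = (689/4 + 227529 - 107325/4) - 44192 = 200870 - 44192 = 156678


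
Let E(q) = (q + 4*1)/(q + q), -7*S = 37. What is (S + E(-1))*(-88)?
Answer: 4180/7 ≈ 597.14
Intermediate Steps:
S = -37/7 (S = -1/7*37 = -37/7 ≈ -5.2857)
E(q) = (4 + q)/(2*q) (E(q) = (q + 4)/((2*q)) = (4 + q)*(1/(2*q)) = (4 + q)/(2*q))
(S + E(-1))*(-88) = (-37/7 + (1/2)*(4 - 1)/(-1))*(-88) = (-37/7 + (1/2)*(-1)*3)*(-88) = (-37/7 - 3/2)*(-88) = -95/14*(-88) = 4180/7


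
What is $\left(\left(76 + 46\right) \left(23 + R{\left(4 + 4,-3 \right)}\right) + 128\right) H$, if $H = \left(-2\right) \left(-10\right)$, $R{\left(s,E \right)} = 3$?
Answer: $66000$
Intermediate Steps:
$H = 20$
$\left(\left(76 + 46\right) \left(23 + R{\left(4 + 4,-3 \right)}\right) + 128\right) H = \left(\left(76 + 46\right) \left(23 + 3\right) + 128\right) 20 = \left(122 \cdot 26 + 128\right) 20 = \left(3172 + 128\right) 20 = 3300 \cdot 20 = 66000$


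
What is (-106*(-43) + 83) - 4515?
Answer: 126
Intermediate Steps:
(-106*(-43) + 83) - 4515 = (4558 + 83) - 4515 = 4641 - 4515 = 126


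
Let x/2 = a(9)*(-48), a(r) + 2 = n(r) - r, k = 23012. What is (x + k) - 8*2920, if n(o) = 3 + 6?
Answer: -156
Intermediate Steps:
n(o) = 9
a(r) = 7 - r (a(r) = -2 + (9 - r) = 7 - r)
x = 192 (x = 2*((7 - 1*9)*(-48)) = 2*((7 - 9)*(-48)) = 2*(-2*(-48)) = 2*96 = 192)
(x + k) - 8*2920 = (192 + 23012) - 8*2920 = 23204 - 23360 = -156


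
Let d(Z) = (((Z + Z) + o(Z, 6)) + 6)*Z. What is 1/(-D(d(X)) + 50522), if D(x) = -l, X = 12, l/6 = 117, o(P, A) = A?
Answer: 1/51224 ≈ 1.9522e-5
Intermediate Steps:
l = 702 (l = 6*117 = 702)
d(Z) = Z*(12 + 2*Z) (d(Z) = (((Z + Z) + 6) + 6)*Z = ((2*Z + 6) + 6)*Z = ((6 + 2*Z) + 6)*Z = (12 + 2*Z)*Z = Z*(12 + 2*Z))
D(x) = -702 (D(x) = -1*702 = -702)
1/(-D(d(X)) + 50522) = 1/(-1*(-702) + 50522) = 1/(702 + 50522) = 1/51224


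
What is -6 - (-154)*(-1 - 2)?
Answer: -468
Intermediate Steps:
-6 - (-154)*(-1 - 2) = -6 - (-154)*(-3) = -6 - 77*6 = -6 - 462 = -468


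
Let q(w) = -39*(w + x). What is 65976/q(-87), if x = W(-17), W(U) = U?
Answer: 2749/169 ≈ 16.266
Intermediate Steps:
x = -17
q(w) = 663 - 39*w (q(w) = -39*(w - 17) = -39*(-17 + w) = 663 - 39*w)
65976/q(-87) = 65976/(663 - 39*(-87)) = 65976/(663 + 3393) = 65976/4056 = 65976*(1/4056) = 2749/169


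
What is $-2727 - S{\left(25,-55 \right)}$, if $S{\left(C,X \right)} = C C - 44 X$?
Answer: $-5772$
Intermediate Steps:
$S{\left(C,X \right)} = C^{2} - 44 X$
$-2727 - S{\left(25,-55 \right)} = -2727 - \left(25^{2} - -2420\right) = -2727 - \left(625 + 2420\right) = -2727 - 3045 = -5772$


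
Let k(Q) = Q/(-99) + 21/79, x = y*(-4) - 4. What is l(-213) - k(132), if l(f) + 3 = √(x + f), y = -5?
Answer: -458/237 + I*√197 ≈ -1.9325 + 14.036*I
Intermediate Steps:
x = 16 (x = -5*(-4) - 4 = 20 - 4 = 16)
l(f) = -3 + √(16 + f)
k(Q) = 21/79 - Q/99 (k(Q) = Q*(-1/99) + 21*(1/79) = -Q/99 + 21/79 = 21/79 - Q/99)
l(-213) - k(132) = (-3 + √(16 - 213)) - (21/79 - 1/99*132) = (-3 + √(-197)) - (21/79 - 4/3) = (-3 + I*√197) - 1*(-253/237) = (-3 + I*√197) + 253/237 = -458/237 + I*√197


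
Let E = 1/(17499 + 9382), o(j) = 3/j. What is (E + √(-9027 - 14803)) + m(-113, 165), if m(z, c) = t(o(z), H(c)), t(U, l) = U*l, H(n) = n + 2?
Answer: -13467268/3037553 + I*√23830 ≈ -4.4336 + 154.37*I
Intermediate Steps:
H(n) = 2 + n
m(z, c) = 3*(2 + c)/z (m(z, c) = (3/z)*(2 + c) = 3*(2 + c)/z)
E = 1/26881 ≈ 3.7201e-5
(E + √(-9027 - 14803)) + m(-113, 165) = (1/26881 + √(-9027 - 14803)) + 3*(2 + 165)/(-113) = (1/26881 + √(-23830)) + 3*(-1/113)*167 = (1/26881 + I*√23830) - 501/113 = -13467268/3037553 + I*√23830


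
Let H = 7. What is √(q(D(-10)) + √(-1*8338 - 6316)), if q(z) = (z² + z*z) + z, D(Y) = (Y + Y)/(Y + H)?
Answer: √(860 + 9*I*√14654)/3 ≈ 11.175 + 5.4161*I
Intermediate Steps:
D(Y) = 2*Y/(7 + Y) (D(Y) = (Y + Y)/(Y + 7) = (2*Y)/(7 + Y) = 2*Y/(7 + Y))
q(z) = z + 2*z² (q(z) = (z² + z²) + z = 2*z² + z = z + 2*z²)
√(q(D(-10)) + √(-1*8338 - 6316)) = √((2*(-10)/(7 - 10))*(1 + 2*(2*(-10)/(7 - 10))) + √(-1*8338 - 6316)) = √((2*(-10)/(-3))*(1 + 2*(2*(-10)/(-3))) + √(-8338 - 6316)) = √((2*(-10)*(-⅓))*(1 + 2*(2*(-10)*(-⅓))) + √(-14654)) = √(20*(1 + 2*(20/3))/3 + I*√14654) = √(20*(1 + 40/3)/3 + I*√14654) = √((20/3)*(43/3) + I*√14654) = √(860/9 + I*√14654)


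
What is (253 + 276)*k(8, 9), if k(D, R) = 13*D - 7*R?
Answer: 21689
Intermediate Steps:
k(D, R) = -7*R + 13*D
(253 + 276)*k(8, 9) = (253 + 276)*(-7*9 + 13*8) = 529*(-63 + 104) = 529*41 = 21689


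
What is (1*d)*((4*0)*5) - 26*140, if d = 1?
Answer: -3640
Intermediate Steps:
(1*d)*((4*0)*5) - 26*140 = (1*1)*((4*0)*5) - 26*140 = 1*(0*5) - 3640 = 1*0 - 3640 = 0 - 3640 = -3640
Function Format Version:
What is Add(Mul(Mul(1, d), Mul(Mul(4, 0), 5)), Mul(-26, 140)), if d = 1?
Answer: -3640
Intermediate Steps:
Add(Mul(Mul(1, d), Mul(Mul(4, 0), 5)), Mul(-26, 140)) = Add(Mul(Mul(1, 1), Mul(Mul(4, 0), 5)), Mul(-26, 140)) = Add(Mul(1, Mul(0, 5)), -3640) = Add(Mul(1, 0), -3640) = Add(0, -3640) = -3640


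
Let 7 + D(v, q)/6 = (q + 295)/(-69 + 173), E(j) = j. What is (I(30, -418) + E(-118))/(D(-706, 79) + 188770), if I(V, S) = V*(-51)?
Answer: -42848/4907489 ≈ -0.0087311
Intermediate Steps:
I(V, S) = -51*V
D(v, q) = -1299/52 + 3*q/52 (D(v, q) = -42 + 6*((q + 295)/(-69 + 173)) = -42 + 6*((295 + q)/104) = -42 + 6*((295 + q)*(1/104)) = -42 + 6*(295/104 + q/104) = -42 + (885/52 + 3*q/52) = -1299/52 + 3*q/52)
(I(30, -418) + E(-118))/(D(-706, 79) + 188770) = (-51*30 - 118)/((-1299/52 + (3/52)*79) + 188770) = (-1530 - 118)/((-1299/52 + 237/52) + 188770) = -1648/(-531/26 + 188770) = -1648/4907489/26 = -1648*26/4907489 = -42848/4907489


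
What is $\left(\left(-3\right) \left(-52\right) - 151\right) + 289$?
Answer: $294$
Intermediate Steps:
$\left(\left(-3\right) \left(-52\right) - 151\right) + 289 = \left(156 - 151\right) + 289 = 5 + 289 = 294$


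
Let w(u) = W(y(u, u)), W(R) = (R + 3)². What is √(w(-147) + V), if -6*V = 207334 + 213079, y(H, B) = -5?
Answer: I*√2522334/6 ≈ 264.7*I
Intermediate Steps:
W(R) = (3 + R)²
w(u) = 4 (w(u) = (3 - 5)² = (-2)² = 4)
V = -420413/6 (V = -(207334 + 213079)/6 = -⅙*420413 = -420413/6 ≈ -70069.)
√(w(-147) + V) = √(4 - 420413/6) = √(-420389/6) = I*√2522334/6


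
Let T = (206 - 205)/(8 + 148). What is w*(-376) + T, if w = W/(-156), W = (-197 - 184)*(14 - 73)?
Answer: 8452105/156 ≈ 54180.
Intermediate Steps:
W = 22479 (W = -381*(-59) = 22479)
T = 1/156 ≈ 0.0064103
w = -7493/52 (w = 22479/(-156) = 22479*(-1/156) = -7493/52 ≈ -144.10)
w*(-376) + T = -7493/52*(-376) + 1/156 = 704342/13 + 1/156 = 8452105/156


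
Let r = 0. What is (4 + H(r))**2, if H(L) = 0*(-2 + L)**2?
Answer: 16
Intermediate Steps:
H(L) = 0
(4 + H(r))**2 = (4 + 0)**2 = 4**2 = 16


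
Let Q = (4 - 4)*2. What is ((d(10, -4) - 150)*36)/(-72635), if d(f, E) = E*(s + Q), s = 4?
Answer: 5976/72635 ≈ 0.082274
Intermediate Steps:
Q = 0 (Q = 0*2 = 0)
d(f, E) = 4*E (d(f, E) = E*(4 + 0) = E*4 = 4*E)
((d(10, -4) - 150)*36)/(-72635) = ((4*(-4) - 150)*36)/(-72635) = ((-16 - 150)*36)*(-1/72635) = -166*36*(-1/72635) = -5976*(-1/72635) = 5976/72635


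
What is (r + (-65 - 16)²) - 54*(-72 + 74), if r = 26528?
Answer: 32981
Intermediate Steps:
(r + (-65 - 16)²) - 54*(-72 + 74) = (26528 + (-65 - 16)²) - 54*(-72 + 74) = (26528 + (-81)²) - 54*2 = (26528 + 6561) - 108 = 33089 - 108 = 32981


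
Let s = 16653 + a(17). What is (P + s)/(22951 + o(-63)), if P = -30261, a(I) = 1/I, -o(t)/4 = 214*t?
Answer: -231335/1306943 ≈ -0.17700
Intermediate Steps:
o(t) = -856*t
s = 283102/17 (s = 16653 + 1/17 = 283102/17 ≈ 16653.)
(P + s)/(22951 + o(-63)) = (-30261 + 283102/17)/(22951 - 856*(-63)) = -231335/(17*(22951 + 53928)) = -231335/17/76879 = -231335/17*1/76879 = -231335/1306943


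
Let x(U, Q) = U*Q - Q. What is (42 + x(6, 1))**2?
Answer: 2209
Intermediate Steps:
x(U, Q) = -Q + Q*U (x(U, Q) = Q*U - Q = -Q + Q*U)
(42 + x(6, 1))**2 = (42 + 1*(-1 + 6))**2 = (42 + 1*5)**2 = (42 + 5)**2 = 47**2 = 2209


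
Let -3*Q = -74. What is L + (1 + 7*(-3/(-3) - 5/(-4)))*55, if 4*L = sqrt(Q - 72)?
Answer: 3685/4 + I*sqrt(426)/12 ≈ 921.25 + 1.72*I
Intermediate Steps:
Q = 74/3 (Q = -1/3*(-74) = 74/3 ≈ 24.667)
L = I*sqrt(426)/12 (L = sqrt(74/3 - 72)/4 = sqrt(-142/3)/4 = (I*sqrt(426)/3)/4 = I*sqrt(426)/12 ≈ 1.72*I)
L + (1 + 7*(-3/(-3) - 5/(-4)))*55 = I*sqrt(426)/12 + (1 + 7*(-3/(-3) - 5/(-4)))*55 = I*sqrt(426)/12 + (1 + 7*(-3*(-1/3) - 5*(-1/4)))*55 = I*sqrt(426)/12 + (1 + 7*(1 + 5/4))*55 = I*sqrt(426)/12 + (1 + 7*(9/4))*55 = I*sqrt(426)/12 + (1 + 63/4)*55 = I*sqrt(426)/12 + (67/4)*55 = I*sqrt(426)/12 + 3685/4 = 3685/4 + I*sqrt(426)/12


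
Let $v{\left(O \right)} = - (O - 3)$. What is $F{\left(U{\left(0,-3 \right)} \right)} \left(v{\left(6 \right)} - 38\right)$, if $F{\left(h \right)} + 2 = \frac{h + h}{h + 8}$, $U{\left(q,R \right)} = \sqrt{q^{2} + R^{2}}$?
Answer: $\frac{656}{11} \approx 59.636$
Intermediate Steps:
$v{\left(O \right)} = 3 - O$ ($v{\left(O \right)} = - (-3 + O) = 3 - O$)
$U{\left(q,R \right)} = \sqrt{R^{2} + q^{2}}$
$F{\left(h \right)} = -2 + \frac{2 h}{8 + h}$ ($F{\left(h \right)} = -2 + \frac{h + h}{h + 8} = -2 + \frac{2 h}{8 + h}$)
$F{\left(U{\left(0,-3 \right)} \right)} \left(v{\left(6 \right)} - 38\right) = - \frac{16}{8 + \sqrt{\left(-3\right)^{2} + 0^{2}}} \left(\left(3 - 6\right) - 38\right) = - \frac{16}{8 + \sqrt{9 + 0}} \left(\left(3 - 6\right) - 38\right) = - \frac{16}{8 + \sqrt{9}} \left(-3 - 38\right) = - \frac{16}{8 + 3} \left(-41\right) = - \frac{16}{11} \left(-41\right) = \left(-16\right) \frac{1}{11} \left(-41\right) = \left(- \frac{16}{11}\right) \left(-41\right) = \frac{656}{11}$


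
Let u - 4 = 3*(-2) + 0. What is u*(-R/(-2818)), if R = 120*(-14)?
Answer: 1680/1409 ≈ 1.1923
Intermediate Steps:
R = -1680
u = -2 (u = 4 + (3*(-2) + 0) = 4 + (-6 + 0) = 4 - 6 = -2)
u*(-R/(-2818)) = -(-2)*(-1680/(-2818)) = -(-2)*(-1680*(-1/2818)) = -(-2)*840/1409 = -2*(-840/1409) = 1680/1409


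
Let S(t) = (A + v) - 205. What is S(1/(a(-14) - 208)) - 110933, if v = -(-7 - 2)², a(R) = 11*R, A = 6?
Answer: -111213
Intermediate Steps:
v = -81 (v = -1*(-9)² = -1*81 = -81)
S(t) = -280 (S(t) = (6 - 81) - 205 = -75 - 205 = -280)
S(1/(a(-14) - 208)) - 110933 = -280 - 110933 = -111213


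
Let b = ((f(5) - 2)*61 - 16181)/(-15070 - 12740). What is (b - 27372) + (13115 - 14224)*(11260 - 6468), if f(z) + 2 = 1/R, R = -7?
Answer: -519934311982/97335 ≈ -5.3417e+6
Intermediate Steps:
f(z) = -15/7 (f(z) = -2 + 1/(-7) = -2 - ⅐ = -15/7)
b = 57518/97335 (b = ((-15/7 - 2)*61 - 16181)/(-15070 - 12740) = (-29/7*61 - 16181)/(-27810) = (-1769/7 - 16181)*(-1/27810) = -115036/7*(-1/27810) = 57518/97335 ≈ 0.59093)
(b - 27372) + (13115 - 14224)*(11260 - 6468) = (57518/97335 - 27372) + (13115 - 14224)*(11260 - 6468) = -2664196102/97335 - 1109*4792 = -2664196102/97335 - 5314328 = -519934311982/97335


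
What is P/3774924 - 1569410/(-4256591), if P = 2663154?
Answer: 958908934603/892683751338 ≈ 1.0742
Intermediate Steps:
P/3774924 - 1569410/(-4256591) = 2663154/3774924 - 1569410/(-4256591) = 2663154*(1/3774924) - 1569410*(-1/4256591) = 147953/209718 + 1569410/4256591 = 958908934603/892683751338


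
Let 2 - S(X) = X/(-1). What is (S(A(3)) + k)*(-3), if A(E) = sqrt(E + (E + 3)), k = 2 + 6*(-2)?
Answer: 15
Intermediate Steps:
k = -10 (k = 2 - 12 = -10)
A(E) = sqrt(3 + 2*E) (A(E) = sqrt(E + (3 + E)) = sqrt(3 + 2*E))
S(X) = 2 + X (S(X) = 2 - X/(-1) = 2 - X*(-1) = 2 - (-1)*X = 2 + X)
(S(A(3)) + k)*(-3) = ((2 + sqrt(3 + 2*3)) - 10)*(-3) = ((2 + sqrt(3 + 6)) - 10)*(-3) = ((2 + sqrt(9)) - 10)*(-3) = ((2 + 3) - 10)*(-3) = (5 - 10)*(-3) = -5*(-3) = 15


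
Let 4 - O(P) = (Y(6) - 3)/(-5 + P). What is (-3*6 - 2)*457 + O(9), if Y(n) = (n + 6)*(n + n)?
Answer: -36685/4 ≈ -9171.3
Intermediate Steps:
Y(n) = 2*n*(6 + n) (Y(n) = (6 + n)*(2*n) = 2*n*(6 + n))
O(P) = 4 - 141/(-5 + P) (O(P) = 4 - (2*6*(6 + 6) - 3)/(-5 + P) = 4 - (2*6*12 - 3)/(-5 + P) = 4 - (144 - 3)/(-5 + P) = 4 - 141/(-5 + P))
(-3*6 - 2)*457 + O(9) = (-3*6 - 2)*457 + (-161 + 4*9)/(-5 + 9) = (-18 - 2)*457 + (-161 + 36)/4 = -20*457 + (¼)*(-125) = -9140 - 125/4 = -36685/4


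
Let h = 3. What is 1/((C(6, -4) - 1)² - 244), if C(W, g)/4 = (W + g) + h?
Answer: 1/117 ≈ 0.0085470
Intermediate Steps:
C(W, g) = 12 + 4*W + 4*g (C(W, g) = 4*((W + g) + 3) = 4*(3 + W + g) = 12 + 4*W + 4*g)
1/((C(6, -4) - 1)² - 244) = 1/(((12 + 4*6 + 4*(-4)) - 1)² - 244) = 1/(((12 + 24 - 16) - 1)² - 244) = 1/((20 - 1)² - 244) = 1/(19² - 244) = 1/(361 - 244) = 1/117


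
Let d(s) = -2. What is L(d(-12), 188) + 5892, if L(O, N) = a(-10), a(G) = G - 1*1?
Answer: 5881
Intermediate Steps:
a(G) = -1 + G (a(G) = G - 1 = -1 + G)
L(O, N) = -11 (L(O, N) = -1 - 10 = -11)
L(d(-12), 188) + 5892 = -11 + 5892 = 5881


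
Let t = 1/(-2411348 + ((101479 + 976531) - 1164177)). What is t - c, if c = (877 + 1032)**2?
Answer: -9101646461716/2497515 ≈ -3.6443e+6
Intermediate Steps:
c = 3644281 (c = 1909**2 = 3644281)
t = -1/2497515 (t = 1/(-2411348 + (1078010 - 1164177)) = 1/(-2411348 - 86167) = 1/(-2497515) = -1/2497515 ≈ -4.0040e-7)
t - c = -1/2497515 - 1*3644281 = -1/2497515 - 3644281 = -9101646461716/2497515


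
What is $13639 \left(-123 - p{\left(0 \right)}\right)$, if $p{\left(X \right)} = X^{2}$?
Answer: $-1677597$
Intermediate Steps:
$13639 \left(-123 - p{\left(0 \right)}\right) = 13639 \left(-123 - 0^{2}\right) = 13639 \left(-123 - 0\right) = 13639 \left(-123 + 0\right) = 13639 \left(-123\right) = -1677597$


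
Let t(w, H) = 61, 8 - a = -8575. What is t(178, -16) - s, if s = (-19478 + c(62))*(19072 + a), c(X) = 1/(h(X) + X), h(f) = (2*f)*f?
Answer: 834929428519/1550 ≈ 5.3866e+8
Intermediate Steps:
a = 8583 (a = 8 - 1*(-8575) = 8 + 8575 = 8583)
h(f) = 2*f²
c(X) = 1/(X + 2*X²) (c(X) = 1/(2*X² + X) = 1/(X + 2*X²))
s = -834929333969/1550 (s = (-19478 + 1/(62*(1 + 2*62)))*(19072 + 8583) = (-19478 + 1/(62*(1 + 124)))*27655 = (-19478 + (1/62)/125)*27655 = (-19478 + (1/62)*(1/125))*27655 = (-19478 + 1/7750)*27655 = -150954499/7750*27655 = -834929333969/1550 ≈ -5.3866e+8)
t(178, -16) - s = 61 - 1*(-834929333969/1550) = 61 + 834929333969/1550 = 834929428519/1550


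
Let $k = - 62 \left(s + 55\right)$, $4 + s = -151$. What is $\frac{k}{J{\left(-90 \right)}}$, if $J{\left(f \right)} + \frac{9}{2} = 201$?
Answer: $\frac{12400}{393} \approx 31.552$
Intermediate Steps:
$s = -155$ ($s = -4 - 151 = -155$)
$k = 6200$ ($k = - 62 \left(-155 + 55\right) = \left(-62\right) \left(-100\right) = 6200$)
$J{\left(f \right)} = \frac{393}{2}$ ($J{\left(f \right)} = - \frac{9}{2} + 201 = \frac{393}{2}$)
$\frac{k}{J{\left(-90 \right)}} = \frac{6200}{\frac{393}{2}} = 6200 \cdot \frac{2}{393} = \frac{12400}{393}$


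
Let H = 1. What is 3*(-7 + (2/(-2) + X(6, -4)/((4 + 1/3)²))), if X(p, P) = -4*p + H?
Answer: -4677/169 ≈ -27.675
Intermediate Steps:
X(p, P) = 1 - 4*p (X(p, P) = -4*p + 1 = 1 - 4*p)
3*(-7 + (2/(-2) + X(6, -4)/((4 + 1/3)²))) = 3*(-7 + (2/(-2) + (1 - 4*6)/((4 + 1/3)²))) = 3*(-7 + (2*(-½) + (1 - 24)/((4 + ⅓)²))) = 3*(-7 + (-1 - 23/((13/3)²))) = 3*(-7 + (-1 - 23/169/9)) = 3*(-7 + (-1 - 23*9/169)) = 3*(-7 + (-1 - 207/169)) = 3*(-7 - 376/169) = 3*(-1559/169) = -4677/169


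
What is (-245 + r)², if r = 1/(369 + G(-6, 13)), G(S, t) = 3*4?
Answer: 8713102336/145161 ≈ 60024.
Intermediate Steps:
G(S, t) = 12
r = 1/381 (r = 1/(369 + 12) = 1/381 ≈ 0.0026247)
(-245 + r)² = (-245 + 1/381)² = (-93344/381)² = 8713102336/145161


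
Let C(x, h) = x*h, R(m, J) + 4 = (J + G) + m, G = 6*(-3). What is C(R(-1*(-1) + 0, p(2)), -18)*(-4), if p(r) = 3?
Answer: -1296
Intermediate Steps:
G = -18
R(m, J) = -22 + J + m (R(m, J) = -4 + ((J - 18) + m) = -4 + ((-18 + J) + m) = -4 + (-18 + J + m) = -22 + J + m)
C(x, h) = h*x
C(R(-1*(-1) + 0, p(2)), -18)*(-4) = -18*(-22 + 3 + (-1*(-1) + 0))*(-4) = -18*(-22 + 3 + (1 + 0))*(-4) = -18*(-22 + 3 + 1)*(-4) = -18*(-18)*(-4) = 324*(-4) = -1296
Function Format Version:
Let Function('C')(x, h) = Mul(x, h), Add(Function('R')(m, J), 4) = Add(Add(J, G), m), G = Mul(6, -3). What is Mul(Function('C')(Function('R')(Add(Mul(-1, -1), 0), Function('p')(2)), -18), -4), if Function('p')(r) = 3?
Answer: -1296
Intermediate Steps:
G = -18
Function('R')(m, J) = Add(-22, J, m) (Function('R')(m, J) = Add(-4, Add(Add(J, -18), m)) = Add(-4, Add(Add(-18, J), m)) = Add(-4, Add(-18, J, m)) = Add(-22, J, m))
Function('C')(x, h) = Mul(h, x)
Mul(Function('C')(Function('R')(Add(Mul(-1, -1), 0), Function('p')(2)), -18), -4) = Mul(Mul(-18, Add(-22, 3, Add(Mul(-1, -1), 0))), -4) = Mul(Mul(-18, Add(-22, 3, Add(1, 0))), -4) = Mul(Mul(-18, Add(-22, 3, 1)), -4) = Mul(Mul(-18, -18), -4) = Mul(324, -4) = -1296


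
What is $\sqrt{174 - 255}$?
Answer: $9 i \approx 9.0 i$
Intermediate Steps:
$\sqrt{174 - 255} = \sqrt{-81} = 9 i$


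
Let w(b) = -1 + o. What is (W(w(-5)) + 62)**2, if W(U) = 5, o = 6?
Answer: 4489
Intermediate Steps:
w(b) = 5 (w(b) = -1 + 6 = 5)
(W(w(-5)) + 62)**2 = (5 + 62)**2 = 67**2 = 4489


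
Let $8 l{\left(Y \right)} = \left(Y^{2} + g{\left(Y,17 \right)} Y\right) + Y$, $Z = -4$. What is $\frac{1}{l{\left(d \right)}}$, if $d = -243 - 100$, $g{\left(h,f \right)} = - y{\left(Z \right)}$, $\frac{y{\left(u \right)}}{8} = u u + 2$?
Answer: $\frac{4}{83349} \approx 4.7991 \cdot 10^{-5}$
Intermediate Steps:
$y{\left(u \right)} = 16 + 8 u^{2}$ ($y{\left(u \right)} = 8 \left(u u + 2\right) = 8 \left(u^{2} + 2\right) = 8 \left(2 + u^{2}\right) = 16 + 8 u^{2}$)
$g{\left(h,f \right)} = -144$ ($g{\left(h,f \right)} = - (16 + 8 \left(-4\right)^{2}) = - (16 + 8 \cdot 16) = - (16 + 128) = \left(-1\right) 144 = -144$)
$d = -343$
$l{\left(Y \right)} = - \frac{143 Y}{8} + \frac{Y^{2}}{8}$ ($l{\left(Y \right)} = \frac{\left(Y^{2} - 144 Y\right) + Y}{8} = \frac{Y^{2} - 143 Y}{8} = - \frac{143 Y}{8} + \frac{Y^{2}}{8}$)
$\frac{1}{l{\left(d \right)}} = \frac{1}{\frac{1}{8} \left(-343\right) \left(-143 - 343\right)} = \frac{1}{\frac{1}{8} \left(-343\right) \left(-486\right)} = \frac{1}{\frac{83349}{4}} = \frac{4}{83349}$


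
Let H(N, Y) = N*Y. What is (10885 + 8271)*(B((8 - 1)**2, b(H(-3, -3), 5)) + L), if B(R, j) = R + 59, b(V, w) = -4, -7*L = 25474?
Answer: -473498008/7 ≈ -6.7643e+7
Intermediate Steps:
L = -25474/7 (L = -1/7*25474 = -25474/7 ≈ -3639.1)
B(R, j) = 59 + R
(10885 + 8271)*(B((8 - 1)**2, b(H(-3, -3), 5)) + L) = (10885 + 8271)*((59 + (8 - 1)**2) - 25474/7) = 19156*((59 + 7**2) - 25474/7) = 19156*((59 + 49) - 25474/7) = 19156*(108 - 25474/7) = 19156*(-24718/7) = -473498008/7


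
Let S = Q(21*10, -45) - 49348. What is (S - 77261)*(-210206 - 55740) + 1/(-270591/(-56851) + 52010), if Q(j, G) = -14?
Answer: 99579689033881551009/2957091101 ≈ 3.3675e+10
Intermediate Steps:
S = -49362 (S = -14 - 49348 = -49362)
(S - 77261)*(-210206 - 55740) + 1/(-270591/(-56851) + 52010) = (-49362 - 77261)*(-210206 - 55740) + 1/(-270591/(-56851) + 52010) = -126623*(-265946) + 1/(-270591*(-1/56851) + 52010) = 33674880358 + 1/(270591/56851 + 52010) = 33674880358 + 1/(2957091101/56851) = 33674880358 + 56851/2957091101 = 99579689033881551009/2957091101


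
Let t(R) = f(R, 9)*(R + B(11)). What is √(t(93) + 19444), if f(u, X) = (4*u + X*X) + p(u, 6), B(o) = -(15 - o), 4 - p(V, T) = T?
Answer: √59583 ≈ 244.10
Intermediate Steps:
p(V, T) = 4 - T
B(o) = -15 + o
f(u, X) = -2 + X² + 4*u (f(u, X) = (4*u + X*X) + (4 - 1*6) = (4*u + X²) + (4 - 6) = (X² + 4*u) - 2 = -2 + X² + 4*u)
t(R) = (-4 + R)*(79 + 4*R) (t(R) = (-2 + 9² + 4*R)*(R + (-15 + 11)) = (-2 + 81 + 4*R)*(R - 4) = (79 + 4*R)*(-4 + R) = (-4 + R)*(79 + 4*R))
√(t(93) + 19444) = √((-4 + 93)*(79 + 4*93) + 19444) = √(89*(79 + 372) + 19444) = √(89*451 + 19444) = √(40139 + 19444) = √59583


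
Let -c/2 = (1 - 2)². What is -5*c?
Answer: 10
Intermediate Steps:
c = -2 (c = -2*(1 - 2)² = -2*(-1)² = -2*1 = -2)
-5*c = -5*(-2) = 10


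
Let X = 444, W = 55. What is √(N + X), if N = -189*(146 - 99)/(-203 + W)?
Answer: √2760015/74 ≈ 22.450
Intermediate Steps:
N = 8883/148 (N = -189*(146 - 99)/(-203 + 55) = -189/((-148/47)) = -189/((-148*1/47)) = -189/(-148/47) = -189*(-47/148) = 8883/148 ≈ 60.020)
√(N + X) = √(8883/148 + 444) = √(74595/148) = √2760015/74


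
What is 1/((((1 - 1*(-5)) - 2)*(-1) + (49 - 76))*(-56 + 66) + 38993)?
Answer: 1/38683 ≈ 2.5851e-5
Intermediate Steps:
1/((((1 - 1*(-5)) - 2)*(-1) + (49 - 76))*(-56 + 66) + 38993) = 1/((((1 + 5) - 2)*(-1) - 27)*10 + 38993) = 1/(((6 - 2)*(-1) - 27)*10 + 38993) = 1/((4*(-1) - 27)*10 + 38993) = 1/((-4 - 27)*10 + 38993) = 1/(-31*10 + 38993) = 1/(-310 + 38993) = 1/38683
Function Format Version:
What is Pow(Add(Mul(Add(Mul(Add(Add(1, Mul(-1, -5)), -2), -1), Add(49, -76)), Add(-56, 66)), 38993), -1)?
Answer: Rational(1, 38683) ≈ 2.5851e-5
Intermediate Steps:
Pow(Add(Mul(Add(Mul(Add(Add(1, Mul(-1, -5)), -2), -1), Add(49, -76)), Add(-56, 66)), 38993), -1) = Pow(Add(Mul(Add(Mul(Add(Add(1, 5), -2), -1), -27), 10), 38993), -1) = Pow(Add(Mul(Add(Mul(Add(6, -2), -1), -27), 10), 38993), -1) = Pow(Add(Mul(Add(Mul(4, -1), -27), 10), 38993), -1) = Pow(Add(Mul(Add(-4, -27), 10), 38993), -1) = Pow(Add(Mul(-31, 10), 38993), -1) = Pow(Add(-310, 38993), -1) = Pow(38683, -1) = Rational(1, 38683)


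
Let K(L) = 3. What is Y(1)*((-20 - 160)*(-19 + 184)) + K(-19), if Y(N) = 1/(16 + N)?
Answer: -29649/17 ≈ -1744.1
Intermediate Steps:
Y(1)*((-20 - 160)*(-19 + 184)) + K(-19) = ((-20 - 160)*(-19 + 184))/(16 + 1) + 3 = (-180*165)/17 + 3 = (1/17)*(-29700) + 3 = -29700/17 + 3 = -29649/17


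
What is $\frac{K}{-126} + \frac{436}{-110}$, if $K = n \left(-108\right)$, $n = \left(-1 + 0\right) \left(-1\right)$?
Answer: $- \frac{1196}{385} \approx -3.1065$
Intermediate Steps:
$n = 1$ ($n = \left(-1\right) \left(-1\right) = 1$)
$K = -108$ ($K = 1 \left(-108\right) = -108$)
$\frac{K}{-126} + \frac{436}{-110} = - \frac{108}{-126} + \frac{436}{-110} = \left(-108\right) \left(- \frac{1}{126}\right) + 436 \left(- \frac{1}{110}\right) = \frac{6}{7} - \frac{218}{55} = - \frac{1196}{385}$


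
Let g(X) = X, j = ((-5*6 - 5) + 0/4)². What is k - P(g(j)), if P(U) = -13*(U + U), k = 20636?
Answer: 52486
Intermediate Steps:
j = 1225 (j = ((-30 - 5) + 0*(¼))² = (-35 + 0)² = (-35)² = 1225)
P(U) = -26*U
k - P(g(j)) = 20636 - (-26)*1225 = 20636 - 1*(-31850) = 20636 + 31850 = 52486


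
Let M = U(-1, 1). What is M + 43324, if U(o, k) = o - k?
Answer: 43322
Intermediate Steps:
M = -2 (M = -1 - 1*1 = -1 - 1 = -2)
M + 43324 = -2 + 43324 = 43322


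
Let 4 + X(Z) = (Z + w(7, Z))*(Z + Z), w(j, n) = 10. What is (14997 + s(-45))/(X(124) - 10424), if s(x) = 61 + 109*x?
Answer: 10153/22804 ≈ 0.44523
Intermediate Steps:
X(Z) = -4 + 2*Z*(10 + Z) (X(Z) = -4 + (Z + 10)*(Z + Z) = -4 + (10 + Z)*(2*Z) = -4 + 2*Z*(10 + Z))
(14997 + s(-45))/(X(124) - 10424) = (14997 + (61 + 109*(-45)))/((-4 + 2*124² + 20*124) - 10424) = (14997 + (61 - 4905))/((-4 + 2*15376 + 2480) - 10424) = (14997 - 4844)/((-4 + 30752 + 2480) - 10424) = 10153/(33228 - 10424) = 10153/22804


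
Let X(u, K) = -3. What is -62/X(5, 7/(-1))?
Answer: 62/3 ≈ 20.667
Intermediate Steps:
-62/X(5, 7/(-1)) = -62/(-3) = -62*(-⅓) = 62/3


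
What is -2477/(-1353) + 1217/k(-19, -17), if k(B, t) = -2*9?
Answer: -534005/8118 ≈ -65.780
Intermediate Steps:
k(B, t) = -18
-2477/(-1353) + 1217/k(-19, -17) = -2477/(-1353) + 1217/(-18) = -2477*(-1/1353) + 1217*(-1/18) = 2477/1353 - 1217/18 = -534005/8118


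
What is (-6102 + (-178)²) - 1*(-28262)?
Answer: 53844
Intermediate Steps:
(-6102 + (-178)²) - 1*(-28262) = (-6102 + 31684) + 28262 = 25582 + 28262 = 53844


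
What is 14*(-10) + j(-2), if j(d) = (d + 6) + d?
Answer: -138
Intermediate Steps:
j(d) = 6 + 2*d (j(d) = (6 + d) + d = 6 + 2*d)
14*(-10) + j(-2) = 14*(-10) + (6 + 2*(-2)) = -140 + (6 - 4) = -140 + 2 = -138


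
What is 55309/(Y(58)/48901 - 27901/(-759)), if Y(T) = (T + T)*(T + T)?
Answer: 2052841045431/1374599905 ≈ 1493.4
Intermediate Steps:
Y(T) = 4*T² (Y(T) = (2*T)*(2*T) = 4*T²)
55309/(Y(58)/48901 - 27901/(-759)) = 55309/((4*58²)/48901 - 27901/(-759)) = 55309/((4*3364)*(1/48901) - 27901*(-1/759)) = 55309/(13456*(1/48901) + 27901/759) = 55309/(13456/48901 + 27901/759) = 55309/(1374599905/37115859) = 55309*(37115859/1374599905) = 2052841045431/1374599905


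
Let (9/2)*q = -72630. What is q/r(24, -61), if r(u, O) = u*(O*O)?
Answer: -1345/7442 ≈ -0.18073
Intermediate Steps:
q = -16140 (q = (2/9)*(-72630) = -16140)
r(u, O) = u*O²
q/r(24, -61) = -16140/(24*(-61)²) = -16140/(24*3721) = -16140/89304 = -16140*1/89304 = -1345/7442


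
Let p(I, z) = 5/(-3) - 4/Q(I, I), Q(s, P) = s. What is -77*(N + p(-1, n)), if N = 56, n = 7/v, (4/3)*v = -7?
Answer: -13475/3 ≈ -4491.7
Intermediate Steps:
v = -21/4 (v = (3/4)*(-7) = -21/4 ≈ -5.2500)
n = -4/3 (n = 7/(-21/4) = 7*(-4/21) = -4/3 ≈ -1.3333)
p(I, z) = -5/3 - 4/I (p(I, z) = 5/(-3) - 4/I = 5*(-1/3) - 4/I = -5/3 - 4/I)
-77*(N + p(-1, n)) = -77*(56 + (-5/3 - 4/(-1))) = -77*(56 + (-5/3 - 4*(-1))) = -77*(56 + (-5/3 + 4)) = -77*(56 + 7/3) = -77*175/3 = -13475/3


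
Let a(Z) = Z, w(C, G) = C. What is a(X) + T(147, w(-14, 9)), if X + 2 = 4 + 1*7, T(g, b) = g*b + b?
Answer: -2063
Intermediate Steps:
T(g, b) = b + b*g (T(g, b) = b*g + b = b + b*g)
X = 9 (X = -2 + (4 + 1*7) = -2 + (4 + 7) = -2 + 11 = 9)
a(X) + T(147, w(-14, 9)) = 9 - 14*(1 + 147) = 9 - 14*148 = 9 - 2072 = -2063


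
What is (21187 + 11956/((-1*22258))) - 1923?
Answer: 214383078/11129 ≈ 19263.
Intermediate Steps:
(21187 + 11956/((-1*22258))) - 1923 = (21187 + 11956/(-22258)) - 1923 = (21187 + 11956*(-1/22258)) - 1923 = (21187 - 5978/11129) - 1923 = 235784145/11129 - 1923 = 214383078/11129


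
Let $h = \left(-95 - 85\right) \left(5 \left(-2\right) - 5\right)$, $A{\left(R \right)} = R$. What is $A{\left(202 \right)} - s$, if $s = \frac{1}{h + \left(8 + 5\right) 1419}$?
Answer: $\frac{4271693}{21147} \approx 202.0$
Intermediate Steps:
$h = 2700$ ($h = - 180 \left(-10 - 5\right) = \left(-180\right) \left(-15\right) = 2700$)
$s = \frac{1}{21147}$ ($s = \frac{1}{2700 + \left(8 + 5\right) 1419} = \frac{1}{2700 + 13 \cdot 1419} = \frac{1}{2700 + 18447} = \frac{1}{21147} \approx 4.7288 \cdot 10^{-5}$)
$A{\left(202 \right)} - s = 202 - \frac{1}{21147} = \frac{4271693}{21147}$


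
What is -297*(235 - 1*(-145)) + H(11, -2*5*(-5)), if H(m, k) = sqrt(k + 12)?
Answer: -112860 + sqrt(62) ≈ -1.1285e+5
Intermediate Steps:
H(m, k) = sqrt(12 + k)
-297*(235 - 1*(-145)) + H(11, -2*5*(-5)) = -297*(235 - 1*(-145)) + sqrt(12 - 2*5*(-5)) = -297*(235 + 145) + sqrt(12 - 10*(-5)) = -297*380 + sqrt(12 + 50) = -112860 + sqrt(62)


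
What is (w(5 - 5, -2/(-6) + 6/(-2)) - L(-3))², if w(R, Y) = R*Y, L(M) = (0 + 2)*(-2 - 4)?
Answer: 144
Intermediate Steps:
L(M) = -12 (L(M) = 2*(-6) = -12)
(w(5 - 5, -2/(-6) + 6/(-2)) - L(-3))² = ((5 - 5)*(-2/(-6) + 6/(-2)) - 1*(-12))² = (0*(-2*(-⅙) + 6*(-½)) + 12)² = (0*(⅓ - 3) + 12)² = (0*(-8/3) + 12)² = (0 + 12)² = 12² = 144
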